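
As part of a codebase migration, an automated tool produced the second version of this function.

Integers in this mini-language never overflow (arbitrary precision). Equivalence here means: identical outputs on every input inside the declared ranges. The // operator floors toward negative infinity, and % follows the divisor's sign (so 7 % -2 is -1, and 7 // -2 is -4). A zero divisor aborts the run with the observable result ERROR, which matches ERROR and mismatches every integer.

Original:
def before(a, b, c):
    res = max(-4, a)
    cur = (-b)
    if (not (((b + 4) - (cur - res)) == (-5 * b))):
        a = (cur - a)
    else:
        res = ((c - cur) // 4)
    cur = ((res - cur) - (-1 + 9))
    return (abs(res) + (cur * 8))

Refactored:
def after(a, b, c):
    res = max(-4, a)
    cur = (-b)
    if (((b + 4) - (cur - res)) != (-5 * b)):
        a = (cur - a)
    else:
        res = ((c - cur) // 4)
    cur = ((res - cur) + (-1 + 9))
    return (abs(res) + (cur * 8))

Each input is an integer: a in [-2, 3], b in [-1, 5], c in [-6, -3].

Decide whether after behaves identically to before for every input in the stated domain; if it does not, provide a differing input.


These are not equivalent — on a=-2, b=-1, c=-6 the outputs split (-86 vs 42).
before: res=-2, then cur=1, then (not (((b + 4) - (cur - res)) == (-5 * b))) is true, then a=3, then cur=-11, then returns -86
after: res=-2, then cur=1, then (((b + 4) - (cur - res)) != (-5 * b)) is true, then a=3, then cur=5, then returns 42
verdict: not equivalent; witness: a=-2, b=-1, c=-6


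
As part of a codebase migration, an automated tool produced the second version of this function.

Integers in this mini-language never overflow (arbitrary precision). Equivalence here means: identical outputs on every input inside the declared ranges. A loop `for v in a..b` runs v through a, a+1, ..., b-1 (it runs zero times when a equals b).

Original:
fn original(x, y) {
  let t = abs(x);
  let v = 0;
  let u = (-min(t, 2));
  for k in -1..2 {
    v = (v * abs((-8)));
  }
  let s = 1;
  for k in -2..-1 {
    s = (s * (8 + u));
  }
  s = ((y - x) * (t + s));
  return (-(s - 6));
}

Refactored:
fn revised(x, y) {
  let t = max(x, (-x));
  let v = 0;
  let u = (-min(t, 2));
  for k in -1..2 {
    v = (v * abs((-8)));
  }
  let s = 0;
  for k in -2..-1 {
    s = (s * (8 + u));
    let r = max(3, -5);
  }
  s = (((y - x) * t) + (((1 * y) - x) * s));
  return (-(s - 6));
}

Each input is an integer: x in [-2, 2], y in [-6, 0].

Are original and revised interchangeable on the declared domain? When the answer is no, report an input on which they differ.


There is a counterexample at x=-2, y=-6: 38 on one side, 14 on the other.
original: t = 2; v = 0; u = -2; [k=-1]; v = 0; [k=0]; v = 0; [k=1]; v = 0; s = 1; [k=-2]; s = 6; s = -32; return 38
revised: t = 2; v = 0; u = -2; [k=-1]; v = 0; [k=0]; v = 0; [k=1]; v = 0; s = 0; [k=-2]; s = 0; r = 3; s = -8; return 14
verdict: not equivalent; witness: x=-2, y=-6


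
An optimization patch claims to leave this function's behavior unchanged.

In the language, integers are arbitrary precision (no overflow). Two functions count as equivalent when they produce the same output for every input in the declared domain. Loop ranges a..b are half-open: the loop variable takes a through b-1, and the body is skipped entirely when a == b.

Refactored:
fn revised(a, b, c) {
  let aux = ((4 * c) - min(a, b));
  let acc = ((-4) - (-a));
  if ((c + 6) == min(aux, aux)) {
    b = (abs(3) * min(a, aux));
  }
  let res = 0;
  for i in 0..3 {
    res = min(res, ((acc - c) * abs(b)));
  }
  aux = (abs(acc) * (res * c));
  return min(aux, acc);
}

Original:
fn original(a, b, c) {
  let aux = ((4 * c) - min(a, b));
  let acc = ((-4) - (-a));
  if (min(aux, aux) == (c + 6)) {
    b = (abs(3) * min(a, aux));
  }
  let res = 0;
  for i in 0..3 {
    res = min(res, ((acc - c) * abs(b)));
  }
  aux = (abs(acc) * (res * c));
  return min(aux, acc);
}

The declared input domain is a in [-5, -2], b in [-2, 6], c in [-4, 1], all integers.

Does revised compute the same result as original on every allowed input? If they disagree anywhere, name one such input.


The two are interchangeable: same computation, different form, and every declared input agrees.
One worked example (a=-4, b=2, c=-3) — original: aux = -8; acc = -8; (min(aux, aux) == (c + 6)) -> false; res = 0; [i=0]; res = -10; [i=1]; res = -10; [i=2]; res = -10; aux = 240; return -8; revised: aux = -8; acc = -8; ((c + 6) == min(aux, aux)) -> false; res = 0; [i=0]; res = -10; [i=1]; res = -10; [i=2]; res = -10; aux = 240; return -8; agreement on -8.
Sweeping the whole domain (216 inputs) finds no disagreement.
verdict: equivalent


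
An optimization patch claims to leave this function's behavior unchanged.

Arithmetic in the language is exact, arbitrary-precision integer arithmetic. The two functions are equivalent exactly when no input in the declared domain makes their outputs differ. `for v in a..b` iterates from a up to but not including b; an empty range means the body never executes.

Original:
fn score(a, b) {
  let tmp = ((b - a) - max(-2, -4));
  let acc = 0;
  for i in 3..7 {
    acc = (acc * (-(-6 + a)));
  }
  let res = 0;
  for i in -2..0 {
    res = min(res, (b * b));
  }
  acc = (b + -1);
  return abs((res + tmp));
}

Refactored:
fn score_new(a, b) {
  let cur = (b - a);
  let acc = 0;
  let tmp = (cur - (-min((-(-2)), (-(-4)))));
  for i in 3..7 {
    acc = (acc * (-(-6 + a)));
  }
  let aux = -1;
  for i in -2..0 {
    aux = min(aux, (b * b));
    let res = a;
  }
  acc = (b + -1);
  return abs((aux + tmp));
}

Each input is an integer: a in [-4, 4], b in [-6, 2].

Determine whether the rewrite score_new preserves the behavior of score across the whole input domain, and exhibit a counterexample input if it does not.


Input a=-4, b=-6: 0 from score versus 1 from score_new.
verdict: not equivalent; witness: a=-4, b=-6


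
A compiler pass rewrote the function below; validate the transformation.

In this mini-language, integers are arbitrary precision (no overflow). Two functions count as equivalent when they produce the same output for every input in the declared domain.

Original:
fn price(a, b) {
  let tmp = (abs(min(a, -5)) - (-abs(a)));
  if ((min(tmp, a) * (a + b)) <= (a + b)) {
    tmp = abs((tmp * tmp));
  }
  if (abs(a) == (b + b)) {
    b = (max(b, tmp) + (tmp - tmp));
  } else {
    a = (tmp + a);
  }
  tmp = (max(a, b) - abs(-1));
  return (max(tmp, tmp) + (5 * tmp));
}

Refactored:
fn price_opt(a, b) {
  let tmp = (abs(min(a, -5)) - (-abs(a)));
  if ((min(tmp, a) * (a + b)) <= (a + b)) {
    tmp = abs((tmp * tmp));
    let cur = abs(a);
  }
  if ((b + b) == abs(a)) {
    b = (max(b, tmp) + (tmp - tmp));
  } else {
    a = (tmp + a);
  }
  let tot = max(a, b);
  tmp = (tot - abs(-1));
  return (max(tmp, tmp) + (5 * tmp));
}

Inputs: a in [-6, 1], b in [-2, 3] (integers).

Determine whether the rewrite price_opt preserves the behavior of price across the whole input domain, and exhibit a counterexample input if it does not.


Behavior is preserved: although statement counts differ; and min/max/abs usage differs; and local variable names differ, the outputs never diverge.
Tracing a=-4, b=-1: price: tmp := 9 | ((min(tmp, a) * (a + b)) <= (a + b)): false | (abs(a) == (b + b)): false | a := 5 | tmp := 4 | result 24 | price_opt: tmp := 9 | ((min(tmp, a) * (a + b)) <= (a + b)): false | ((b + b) == abs(a)): false | a := 5 | tot := 5 | tmp := 4 | result 24 — matching result 24.
Across all 48 domain points the two functions coincide.
verdict: equivalent


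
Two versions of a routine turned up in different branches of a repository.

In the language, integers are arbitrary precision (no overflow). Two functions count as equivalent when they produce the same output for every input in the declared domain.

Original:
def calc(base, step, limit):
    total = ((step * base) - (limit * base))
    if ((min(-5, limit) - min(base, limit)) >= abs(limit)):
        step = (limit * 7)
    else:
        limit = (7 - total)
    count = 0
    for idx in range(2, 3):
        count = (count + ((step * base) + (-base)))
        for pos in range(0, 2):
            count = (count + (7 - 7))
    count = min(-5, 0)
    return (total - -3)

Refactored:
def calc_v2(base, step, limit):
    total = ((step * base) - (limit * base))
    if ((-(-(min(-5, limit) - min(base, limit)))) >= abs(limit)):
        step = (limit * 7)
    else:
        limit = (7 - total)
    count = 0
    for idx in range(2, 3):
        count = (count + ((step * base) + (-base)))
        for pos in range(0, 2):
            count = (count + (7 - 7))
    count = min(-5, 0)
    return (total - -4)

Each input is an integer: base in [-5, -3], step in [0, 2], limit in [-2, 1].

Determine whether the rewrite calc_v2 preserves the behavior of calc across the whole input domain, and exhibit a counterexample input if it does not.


On input base=-5, step=0, limit=-2, calc returns -7 while calc_v2 returns -6.
verdict: not equivalent; witness: base=-5, step=0, limit=-2


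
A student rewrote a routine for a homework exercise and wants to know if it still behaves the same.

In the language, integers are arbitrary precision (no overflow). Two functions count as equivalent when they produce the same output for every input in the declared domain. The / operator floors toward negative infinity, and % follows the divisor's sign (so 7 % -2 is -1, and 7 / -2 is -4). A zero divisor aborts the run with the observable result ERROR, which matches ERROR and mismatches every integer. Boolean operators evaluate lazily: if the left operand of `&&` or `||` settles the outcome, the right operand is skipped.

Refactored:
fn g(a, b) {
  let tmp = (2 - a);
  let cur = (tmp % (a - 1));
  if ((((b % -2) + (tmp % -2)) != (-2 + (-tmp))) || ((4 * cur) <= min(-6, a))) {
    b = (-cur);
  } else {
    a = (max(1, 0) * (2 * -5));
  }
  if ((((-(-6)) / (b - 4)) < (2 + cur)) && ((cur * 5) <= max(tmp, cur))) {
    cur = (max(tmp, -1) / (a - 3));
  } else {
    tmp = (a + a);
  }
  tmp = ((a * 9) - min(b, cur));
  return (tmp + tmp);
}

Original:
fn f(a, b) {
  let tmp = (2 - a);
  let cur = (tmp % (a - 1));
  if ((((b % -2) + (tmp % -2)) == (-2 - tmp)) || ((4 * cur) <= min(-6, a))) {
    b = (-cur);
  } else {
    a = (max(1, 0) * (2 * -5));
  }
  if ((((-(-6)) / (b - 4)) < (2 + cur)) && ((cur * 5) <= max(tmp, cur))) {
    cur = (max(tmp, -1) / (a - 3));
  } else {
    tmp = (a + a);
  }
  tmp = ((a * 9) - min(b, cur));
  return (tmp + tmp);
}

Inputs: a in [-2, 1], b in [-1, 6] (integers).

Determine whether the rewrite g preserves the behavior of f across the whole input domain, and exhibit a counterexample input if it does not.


These are not equivalent — on a=-1, b=-1 the outputs split (-178 vs -16).
f: tmp becomes 3; next cur becomes -1; next ((((b % -2) + (tmp % -2)) == (-2 - tmp)) || ((4 * cur) <= min(-6, a))) evaluates to false; next a becomes -10; next ((((-(-6)) / (b - 4)) < (2 + cur)) && ((cur * 5) <= max(tmp, cur))) evaluates to true; next cur becomes -1; next tmp becomes -89; next final value -178
g: tmp becomes 3; next cur becomes -1; next ((((b % -2) + (tmp % -2)) != (-2 + (-tmp))) || ((4 * cur) <= min(-6, a))) evaluates to true; next b becomes 1; next ((((-(-6)) / (b - 4)) < (2 + cur)) && ((cur * 5) <= max(tmp, cur))) evaluates to true; next cur becomes -1; next tmp becomes -8; next final value -16
verdict: not equivalent; witness: a=-1, b=-1


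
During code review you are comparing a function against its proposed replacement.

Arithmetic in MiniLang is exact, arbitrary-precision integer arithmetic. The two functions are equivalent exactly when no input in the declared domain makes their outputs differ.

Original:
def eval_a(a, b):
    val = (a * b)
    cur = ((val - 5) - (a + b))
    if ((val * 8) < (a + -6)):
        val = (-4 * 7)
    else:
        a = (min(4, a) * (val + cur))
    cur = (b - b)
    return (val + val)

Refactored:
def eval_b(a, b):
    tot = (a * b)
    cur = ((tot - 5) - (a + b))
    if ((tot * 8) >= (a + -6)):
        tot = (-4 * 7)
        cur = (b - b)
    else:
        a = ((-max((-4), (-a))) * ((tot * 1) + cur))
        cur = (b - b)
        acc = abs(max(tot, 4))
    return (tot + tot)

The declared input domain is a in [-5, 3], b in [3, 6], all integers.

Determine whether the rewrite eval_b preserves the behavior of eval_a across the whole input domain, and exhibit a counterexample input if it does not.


Take a=-5, b=3.
eval_a: val=-15, then cur=-18, then ((val * 8) < (a + -6)) is true, then val=-28, then cur=0, then returns -56
eval_b: tot=-15, then cur=-18, then ((tot * 8) >= (a + -6)) is false, then a=165, then cur=0, then acc=4, then returns -30
-56 != -30, so the rewrite changes behavior.
verdict: not equivalent; witness: a=-5, b=3


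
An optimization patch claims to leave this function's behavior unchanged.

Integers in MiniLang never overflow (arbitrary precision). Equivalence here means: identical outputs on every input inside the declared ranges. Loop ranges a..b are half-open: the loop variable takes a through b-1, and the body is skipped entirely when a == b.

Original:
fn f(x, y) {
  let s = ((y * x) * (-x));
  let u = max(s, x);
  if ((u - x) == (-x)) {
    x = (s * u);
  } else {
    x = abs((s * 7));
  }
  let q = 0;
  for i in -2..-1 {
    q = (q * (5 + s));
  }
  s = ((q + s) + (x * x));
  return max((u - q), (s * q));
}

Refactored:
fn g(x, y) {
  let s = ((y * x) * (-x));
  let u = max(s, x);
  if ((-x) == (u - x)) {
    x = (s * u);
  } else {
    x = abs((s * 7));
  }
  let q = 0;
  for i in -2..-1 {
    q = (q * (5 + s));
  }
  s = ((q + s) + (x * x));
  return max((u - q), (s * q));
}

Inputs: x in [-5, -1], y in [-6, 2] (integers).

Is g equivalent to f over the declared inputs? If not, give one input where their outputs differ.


Reading the diff, among the changes: same computation, different form.
As a probe, take x=-2, y=-1: f runs s := 4 | u := 4 | ((u - x) == (-x)): false | x := 28 | q := 0 | iter i=-2: | q := 0 | s := 788 | result 4; g runs s := 4 | u := 4 | ((-x) == (u - x)): false | x := 28 | q := 0 | iter i=-2: | q := 0 | s := 788 | result 4; both end at 4.
Sweeping the whole domain (45 inputs) finds no disagreement.
verdict: equivalent


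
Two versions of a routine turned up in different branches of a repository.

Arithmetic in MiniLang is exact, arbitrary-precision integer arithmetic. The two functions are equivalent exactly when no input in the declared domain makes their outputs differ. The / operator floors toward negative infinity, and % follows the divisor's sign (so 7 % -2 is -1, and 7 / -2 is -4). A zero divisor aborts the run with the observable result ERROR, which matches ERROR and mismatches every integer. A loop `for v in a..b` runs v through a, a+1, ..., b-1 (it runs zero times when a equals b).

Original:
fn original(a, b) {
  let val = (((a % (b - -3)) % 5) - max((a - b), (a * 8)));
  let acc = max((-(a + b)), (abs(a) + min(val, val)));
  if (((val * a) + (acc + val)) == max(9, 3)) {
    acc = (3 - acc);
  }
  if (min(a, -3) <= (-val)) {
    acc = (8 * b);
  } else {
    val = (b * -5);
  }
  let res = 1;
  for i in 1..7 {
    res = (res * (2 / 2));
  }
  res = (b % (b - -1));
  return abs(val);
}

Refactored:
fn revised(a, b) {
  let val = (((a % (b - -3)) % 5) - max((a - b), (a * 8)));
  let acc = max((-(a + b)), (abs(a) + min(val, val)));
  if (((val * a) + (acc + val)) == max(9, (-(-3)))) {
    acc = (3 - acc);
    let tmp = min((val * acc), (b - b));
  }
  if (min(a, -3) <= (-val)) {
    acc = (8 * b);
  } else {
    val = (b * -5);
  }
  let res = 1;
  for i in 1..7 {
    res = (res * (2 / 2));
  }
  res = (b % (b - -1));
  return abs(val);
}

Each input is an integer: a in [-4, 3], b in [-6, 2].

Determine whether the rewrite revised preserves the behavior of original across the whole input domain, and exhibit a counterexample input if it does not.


Behavior is preserved: although min/max/abs usage differs; statement counts differ; local variable names differ; arithmetic usage differs, the outputs never diverge.
Spot check at a=0, b=-5 — original: val := -5 | acc := 5 | (((val * a) + (acc + val)) == max(9, 3)): false | (min(a, -3) <= (-val)): true | acc := -40 | res := 1 | iter i=1: | res := 1 | iter i=2: | res := 1 | iter i=3: | res := 1 | iter i=4: | res := 1 | iter i=5: | res := 1 | iter i=6: | res := 1 | res := -1 | result 5. revised: val := -5 | acc := 5 | (((val * a) + (acc + val)) == max(9, (-(-3)))): false | (min(a, -3) <= (-val)): true | acc := -40 | res := 1 | iter i=1: | res := 1 | iter i=2: | res := 1 | iter i=3: | res := 1 | iter i=4: | res := 1 | iter i=5: | res := 1 | iter i=6: | res := 1 | res := -1 | result 5. Both give 5.
Sweeping the whole domain (72 inputs) finds no disagreement.
verdict: equivalent


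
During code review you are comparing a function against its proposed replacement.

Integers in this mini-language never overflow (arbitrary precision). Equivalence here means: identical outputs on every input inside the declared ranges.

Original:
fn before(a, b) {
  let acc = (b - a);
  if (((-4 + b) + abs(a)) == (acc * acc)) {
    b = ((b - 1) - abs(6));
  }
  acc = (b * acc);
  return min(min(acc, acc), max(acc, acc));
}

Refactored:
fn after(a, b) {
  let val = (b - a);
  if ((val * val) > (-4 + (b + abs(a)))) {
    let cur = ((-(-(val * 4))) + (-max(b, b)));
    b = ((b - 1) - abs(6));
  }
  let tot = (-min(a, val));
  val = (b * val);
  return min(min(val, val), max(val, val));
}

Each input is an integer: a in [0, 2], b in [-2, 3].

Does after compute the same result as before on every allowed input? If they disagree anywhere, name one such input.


Input a=0, b=-2: 4 from before versus 18 from after.
verdict: not equivalent; witness: a=0, b=-2


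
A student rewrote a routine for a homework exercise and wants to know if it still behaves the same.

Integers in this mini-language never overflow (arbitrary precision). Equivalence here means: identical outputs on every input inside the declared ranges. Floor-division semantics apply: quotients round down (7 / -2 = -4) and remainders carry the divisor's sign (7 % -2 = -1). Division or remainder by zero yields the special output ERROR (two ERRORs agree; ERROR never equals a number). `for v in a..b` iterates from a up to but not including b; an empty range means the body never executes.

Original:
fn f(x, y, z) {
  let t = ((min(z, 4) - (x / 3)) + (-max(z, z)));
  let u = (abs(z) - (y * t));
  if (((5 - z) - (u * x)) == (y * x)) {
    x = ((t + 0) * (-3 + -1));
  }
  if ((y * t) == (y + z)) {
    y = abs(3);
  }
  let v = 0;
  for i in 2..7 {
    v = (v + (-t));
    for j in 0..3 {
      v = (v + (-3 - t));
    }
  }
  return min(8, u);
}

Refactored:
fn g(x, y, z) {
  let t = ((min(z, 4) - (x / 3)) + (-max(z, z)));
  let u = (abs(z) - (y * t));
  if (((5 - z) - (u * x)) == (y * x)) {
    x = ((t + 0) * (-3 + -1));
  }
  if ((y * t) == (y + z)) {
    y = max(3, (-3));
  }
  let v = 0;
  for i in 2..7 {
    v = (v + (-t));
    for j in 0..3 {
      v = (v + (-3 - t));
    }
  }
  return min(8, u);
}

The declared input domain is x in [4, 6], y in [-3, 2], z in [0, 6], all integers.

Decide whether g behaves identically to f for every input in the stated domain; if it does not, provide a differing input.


Behavior is preserved: although constant usage differs; min/max/abs usage differs, the outputs never diverge.
One worked example (x=4, y=2, z=4) — f: t becomes -1; next u becomes 6; next (((5 - z) - (u * x)) == (y * x)) evaluates to false; next ((y * t) == (y + z)) evaluates to false; next v becomes 0; next at i=2:; next v becomes 1; next at j=0:; next v becomes -1; next at j=1:; next v becomes -3; next at j=2:; next v becomes -5; next at i=3:; next v becomes -4; next at j=0:; next v becomes -6; next at j=1:; next v becomes -8; next at j=2:; next v becomes -10; next at i=4:; next v becomes -9; next at j=0:; next v becomes -11; next at j=1:; next v becomes -13; next at j=2:; next v becomes -15; next at i=5:; next v becomes -14; next at j=0:; next v becomes -16; next at j=1:; next v becomes -18; next at j=2:; next v becomes -20; next at i=6:; next v becomes -19; next at j=0:; next v becomes -21; next at j=1:; next v becomes -23; next at j=2:; next v becomes -25; next final value 6; g: t becomes -1; next u becomes 6; next (((5 - z) - (u * x)) == (y * x)) evaluates to false; next ((y * t) == (y + z)) evaluates to false; next v becomes 0; next at i=2:; next v becomes 1; next at j=0:; next v becomes -1; next at j=1:; next v becomes -3; next at j=2:; next v becomes -5; next at i=3:; next v becomes -4; next at j=0:; next v becomes -6; next at j=1:; next v becomes -8; next at j=2:; next v becomes -10; next at i=4:; next v becomes -9; next at j=0:; next v becomes -11; next at j=1:; next v becomes -13; next at j=2:; next v becomes -15; next at i=5:; next v becomes -14; next at j=0:; next v becomes -16; next at j=1:; next v becomes -18; next at j=2:; next v becomes -20; next at i=6:; next v becomes -19; next at j=0:; next v becomes -21; next at j=1:; next v becomes -23; next at j=2:; next v becomes -25; next final value 6; agreement on 6.
Every one of the 126 inputs gives matching results.
verdict: equivalent


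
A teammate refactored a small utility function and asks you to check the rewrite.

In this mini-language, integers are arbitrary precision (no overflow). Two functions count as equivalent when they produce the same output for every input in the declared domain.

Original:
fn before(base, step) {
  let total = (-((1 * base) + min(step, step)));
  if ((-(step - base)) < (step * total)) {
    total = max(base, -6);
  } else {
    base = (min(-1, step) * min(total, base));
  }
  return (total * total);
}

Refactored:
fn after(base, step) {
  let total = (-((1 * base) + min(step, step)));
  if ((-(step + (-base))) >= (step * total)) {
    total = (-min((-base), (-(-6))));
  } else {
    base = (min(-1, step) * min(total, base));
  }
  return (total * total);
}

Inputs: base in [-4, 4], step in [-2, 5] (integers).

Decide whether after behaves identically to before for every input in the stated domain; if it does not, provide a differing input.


Run the pair on base=-4, step=-2.
before: total = 6; ((-(step - base)) < (step * total)) -> false; base = 8; return 36
after: total = 6; ((-(step + (-base))) >= (step * total)) -> true; total = -4; return 16
36 and 16 differ, so these are not the same function on this domain.
verdict: not equivalent; witness: base=-4, step=-2


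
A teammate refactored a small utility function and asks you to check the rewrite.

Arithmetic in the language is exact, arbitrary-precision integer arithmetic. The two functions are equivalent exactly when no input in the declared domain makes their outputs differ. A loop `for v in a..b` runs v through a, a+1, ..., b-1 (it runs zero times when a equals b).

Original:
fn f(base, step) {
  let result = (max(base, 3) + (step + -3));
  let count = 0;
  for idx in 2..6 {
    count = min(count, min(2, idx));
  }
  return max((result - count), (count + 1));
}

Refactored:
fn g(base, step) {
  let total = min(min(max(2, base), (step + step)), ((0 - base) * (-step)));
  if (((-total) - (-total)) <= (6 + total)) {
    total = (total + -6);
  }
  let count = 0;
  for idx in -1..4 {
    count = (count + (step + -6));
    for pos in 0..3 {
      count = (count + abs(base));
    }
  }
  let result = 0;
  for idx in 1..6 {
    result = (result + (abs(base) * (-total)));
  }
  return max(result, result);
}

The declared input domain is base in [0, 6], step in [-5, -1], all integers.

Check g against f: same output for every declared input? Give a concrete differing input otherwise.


Consider the input base=0, step=-5.
f: result := -5 | count := 0 | iter idx=2: | count := 0 | iter idx=3: | count := 0 | iter idx=4: | count := 0 | iter idx=5: | count := 0 | result 1
g: total := -10 | (((-total) - (-total)) <= (6 + total)): false | count := 0 | iter idx=-1: | count := -11 | iter pos=0: | count := -11 | iter pos=1: | count := -11 | iter pos=2: | count := -11 | iter idx=0: | count := -22 | iter pos=0: | count := -22 | iter pos=1: | count := -22 | iter pos=2: | count := -22 | iter idx=1: | count := -33 | iter pos=0: | count := -33 | iter pos=1: | count := -33 | iter pos=2: | count := -33 | iter idx=2: | count := -44 | iter pos=0: | count := -44 | iter pos=1: | count := -44 | iter pos=2: | count := -44 | iter idx=3: | count := -55 | iter pos=0: | count := -55 | iter pos=1: | count := -55 | iter pos=2: | count := -55 | result := 0 | iter idx=1: | result := 0 | iter idx=2: | result := 0 | iter idx=3: | result := 0 | iter idx=4: | result := 0 | iter idx=5: | result := 0 | result 0
1 and 0 differ, so these are not the same function on this domain.
verdict: not equivalent; witness: base=0, step=-5


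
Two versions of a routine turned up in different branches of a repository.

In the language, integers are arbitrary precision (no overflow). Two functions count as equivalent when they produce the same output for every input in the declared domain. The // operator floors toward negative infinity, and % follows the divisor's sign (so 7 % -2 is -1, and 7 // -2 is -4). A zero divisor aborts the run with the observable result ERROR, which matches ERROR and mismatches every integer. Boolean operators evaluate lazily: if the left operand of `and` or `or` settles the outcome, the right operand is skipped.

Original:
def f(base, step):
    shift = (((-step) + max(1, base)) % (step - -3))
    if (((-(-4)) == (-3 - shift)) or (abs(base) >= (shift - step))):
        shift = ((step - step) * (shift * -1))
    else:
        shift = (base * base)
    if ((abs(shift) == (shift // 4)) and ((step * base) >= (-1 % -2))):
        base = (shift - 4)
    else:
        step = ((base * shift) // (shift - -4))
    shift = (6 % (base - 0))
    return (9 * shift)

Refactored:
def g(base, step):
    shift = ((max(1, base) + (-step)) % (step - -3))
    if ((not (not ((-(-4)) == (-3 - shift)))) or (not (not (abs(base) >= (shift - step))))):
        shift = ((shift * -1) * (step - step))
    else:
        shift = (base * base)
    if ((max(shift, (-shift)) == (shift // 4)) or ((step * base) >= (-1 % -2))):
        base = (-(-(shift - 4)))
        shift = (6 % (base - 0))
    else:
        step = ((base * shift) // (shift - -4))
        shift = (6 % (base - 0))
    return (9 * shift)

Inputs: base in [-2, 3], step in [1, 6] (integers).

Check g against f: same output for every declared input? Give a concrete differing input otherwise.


Take base=-2, step=1.
f: shift becomes 0; next (((-(-4)) == (-3 - shift)) or (abs(base) >= (shift - step))) evaluates to true; next shift becomes 0; next ((abs(shift) == (shift // 4)) and ((step * base) >= (-1 % -2))) evaluates to false; next step becomes 0; next shift becomes 0; next final value 0
g: shift becomes 0; next ((not (not ((-(-4)) == (-3 - shift)))) or (not (not (abs(base) >= (shift - step))))) evaluates to true; next shift becomes 0; next ((max(shift, (-shift)) == (shift // 4)) or ((step * base) >= (-1 % -2))) evaluates to true; next base becomes -4; next shift becomes -2; next final value -18
0 and -18 differ, so these are not the same function on this domain.
verdict: not equivalent; witness: base=-2, step=1


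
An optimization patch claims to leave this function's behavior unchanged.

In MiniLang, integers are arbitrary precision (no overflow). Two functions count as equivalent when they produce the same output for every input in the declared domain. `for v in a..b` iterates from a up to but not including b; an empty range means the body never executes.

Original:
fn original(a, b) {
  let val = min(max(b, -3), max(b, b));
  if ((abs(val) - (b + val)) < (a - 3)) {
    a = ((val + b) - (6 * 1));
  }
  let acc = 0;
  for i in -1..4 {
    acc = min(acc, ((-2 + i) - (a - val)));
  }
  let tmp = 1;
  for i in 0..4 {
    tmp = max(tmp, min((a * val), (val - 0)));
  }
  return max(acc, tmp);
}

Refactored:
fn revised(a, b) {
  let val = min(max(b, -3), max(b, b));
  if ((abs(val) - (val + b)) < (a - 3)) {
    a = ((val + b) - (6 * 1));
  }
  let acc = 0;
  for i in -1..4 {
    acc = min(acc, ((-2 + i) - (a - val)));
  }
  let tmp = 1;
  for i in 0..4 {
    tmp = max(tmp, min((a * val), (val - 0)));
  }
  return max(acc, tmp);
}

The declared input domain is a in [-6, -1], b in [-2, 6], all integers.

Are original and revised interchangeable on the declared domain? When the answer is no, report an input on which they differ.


Differences: same computation, different form — yet all 54 inputs agree.
verdict: equivalent


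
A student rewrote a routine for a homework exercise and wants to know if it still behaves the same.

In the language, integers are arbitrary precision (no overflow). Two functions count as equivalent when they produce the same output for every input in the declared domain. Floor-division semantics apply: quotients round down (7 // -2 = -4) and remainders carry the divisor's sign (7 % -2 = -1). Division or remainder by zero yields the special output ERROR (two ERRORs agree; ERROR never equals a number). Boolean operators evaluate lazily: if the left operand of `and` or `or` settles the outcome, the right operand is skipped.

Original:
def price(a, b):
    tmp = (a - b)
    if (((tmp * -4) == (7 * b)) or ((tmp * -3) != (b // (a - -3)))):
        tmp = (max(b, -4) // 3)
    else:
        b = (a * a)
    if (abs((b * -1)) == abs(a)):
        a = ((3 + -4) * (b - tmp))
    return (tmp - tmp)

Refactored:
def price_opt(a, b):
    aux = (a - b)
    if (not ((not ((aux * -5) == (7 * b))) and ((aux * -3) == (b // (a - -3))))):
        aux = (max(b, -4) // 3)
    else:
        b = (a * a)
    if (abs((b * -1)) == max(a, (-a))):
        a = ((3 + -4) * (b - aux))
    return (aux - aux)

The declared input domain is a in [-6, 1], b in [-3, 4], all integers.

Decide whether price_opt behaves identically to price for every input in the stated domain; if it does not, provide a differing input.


Consider the input a=-3, b=4.
price: tmp becomes -7; next (((tmp * -4) == (7 * b)) or ((tmp * -3) != (b // (a - -3)))) evaluates to true; next tmp becomes 1; next (abs((b * -1)) == abs(a)) evaluates to false; next final value 0
price_opt: aux becomes -7; next hits division by zero so the output is ERROR
0 vs ERROR — the two versions disagree here.
verdict: not equivalent; witness: a=-3, b=4


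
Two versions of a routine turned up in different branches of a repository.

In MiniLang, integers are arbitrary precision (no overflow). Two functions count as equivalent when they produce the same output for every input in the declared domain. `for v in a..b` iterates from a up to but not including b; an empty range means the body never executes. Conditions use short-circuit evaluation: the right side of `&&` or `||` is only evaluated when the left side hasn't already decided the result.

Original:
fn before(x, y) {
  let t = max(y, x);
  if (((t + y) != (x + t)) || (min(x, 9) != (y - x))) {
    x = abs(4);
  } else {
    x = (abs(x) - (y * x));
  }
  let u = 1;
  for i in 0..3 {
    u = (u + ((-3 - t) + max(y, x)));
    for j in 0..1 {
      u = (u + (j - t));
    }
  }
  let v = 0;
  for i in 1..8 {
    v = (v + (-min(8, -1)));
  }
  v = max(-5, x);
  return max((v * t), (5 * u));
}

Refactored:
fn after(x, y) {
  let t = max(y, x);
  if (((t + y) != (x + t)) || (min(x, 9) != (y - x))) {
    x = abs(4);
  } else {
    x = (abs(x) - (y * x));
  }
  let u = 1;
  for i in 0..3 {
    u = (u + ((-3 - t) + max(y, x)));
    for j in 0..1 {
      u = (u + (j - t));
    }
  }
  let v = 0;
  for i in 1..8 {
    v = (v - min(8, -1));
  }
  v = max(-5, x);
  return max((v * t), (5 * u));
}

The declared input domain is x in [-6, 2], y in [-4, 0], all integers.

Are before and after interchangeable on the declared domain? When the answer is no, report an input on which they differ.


Comparing the listings, the differences include: arithmetic usage differs.
Tracing x=-3, y=-2: before: t=-2, then (((t + y) != (x + t)) || (min(x, 9) != (y - x))) is true, then x=4, then u=1, then (i=0), then u=4, then (j=0), then u=6, then (i=1), then u=9, then (j=0), then u=11, then (i=2), then u=14, then (j=0), then u=16, then v=0, then (i=1), then v=1, then (i=2), then v=2, then (i=3), then v=3, then (i=4), then v=4, then (i=5), then v=5, then (i=6), then v=6, then (i=7), then v=7, then v=4, then returns 80 | after: t=-2, then (((t + y) != (x + t)) || (min(x, 9) != (y - x))) is true, then x=4, then u=1, then (i=0), then u=4, then (j=0), then u=6, then (i=1), then u=9, then (j=0), then u=11, then (i=2), then u=14, then (j=0), then u=16, then v=0, then (i=1), then v=1, then (i=2), then v=2, then (i=3), then v=3, then (i=4), then v=4, then (i=5), then v=5, then (i=6), then v=6, then (i=7), then v=7, then v=4, then returns 80 — matching result 80.
Across all 45 domain points the two functions coincide.
verdict: equivalent


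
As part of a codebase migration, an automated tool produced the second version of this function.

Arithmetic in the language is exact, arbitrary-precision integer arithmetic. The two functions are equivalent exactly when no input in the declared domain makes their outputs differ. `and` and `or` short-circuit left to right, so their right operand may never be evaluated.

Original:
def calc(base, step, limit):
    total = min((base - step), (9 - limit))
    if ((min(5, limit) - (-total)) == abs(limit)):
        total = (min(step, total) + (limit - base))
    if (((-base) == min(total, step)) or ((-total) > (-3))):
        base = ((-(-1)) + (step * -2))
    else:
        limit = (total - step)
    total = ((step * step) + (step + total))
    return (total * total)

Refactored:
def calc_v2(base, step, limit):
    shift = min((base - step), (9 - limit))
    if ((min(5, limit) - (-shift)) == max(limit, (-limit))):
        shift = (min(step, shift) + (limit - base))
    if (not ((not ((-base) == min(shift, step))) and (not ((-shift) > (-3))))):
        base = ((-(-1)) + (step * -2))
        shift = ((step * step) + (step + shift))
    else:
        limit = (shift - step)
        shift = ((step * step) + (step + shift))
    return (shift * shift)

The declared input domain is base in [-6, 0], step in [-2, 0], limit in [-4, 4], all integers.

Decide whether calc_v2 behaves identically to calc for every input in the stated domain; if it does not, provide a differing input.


Equivalent — the differences include arithmetic usage differs, statement counts differ, min/max/abs usage differs, local variable names differ, boolean connective usage differs, yet no declared input distinguishes the two.
One worked example (base=-3, step=0, limit=-4) — calc: total=-3, then ((min(5, limit) - (-total)) == abs(limit)) is false, then (((-base) == min(total, step)) or ((-total) > (-3))) is true, then base=1, then total=-3, then returns 9; calc_v2: shift=-3, then ((min(5, limit) - (-shift)) == max(limit, (-limit))) is false, then (not ((not ((-base) == min(shift, step))) and (not ((-shift) > (-3))))) is true, then base=1, then shift=-3, then returns 9; agreement on 9.
Sweeping the whole domain (189 inputs) finds no disagreement.
verdict: equivalent


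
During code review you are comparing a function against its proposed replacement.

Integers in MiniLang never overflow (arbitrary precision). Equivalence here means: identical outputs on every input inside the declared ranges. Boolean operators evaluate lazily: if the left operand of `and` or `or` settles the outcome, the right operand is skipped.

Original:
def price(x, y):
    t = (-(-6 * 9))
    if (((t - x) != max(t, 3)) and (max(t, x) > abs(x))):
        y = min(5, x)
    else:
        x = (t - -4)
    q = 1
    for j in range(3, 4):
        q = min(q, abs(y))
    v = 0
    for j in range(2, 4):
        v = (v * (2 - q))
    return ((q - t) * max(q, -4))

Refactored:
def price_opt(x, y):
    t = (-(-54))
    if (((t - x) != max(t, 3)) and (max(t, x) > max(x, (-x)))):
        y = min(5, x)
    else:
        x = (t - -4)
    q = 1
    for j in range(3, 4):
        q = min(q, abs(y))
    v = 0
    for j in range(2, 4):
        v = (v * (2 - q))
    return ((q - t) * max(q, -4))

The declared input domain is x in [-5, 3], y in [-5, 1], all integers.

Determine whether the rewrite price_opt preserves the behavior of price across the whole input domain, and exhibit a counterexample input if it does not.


Equivalent — the differences include arithmetic usage differs, constant usage differs, min/max/abs usage differs, yet no declared input distinguishes the two.
Tracing x=-5, y=0: price: t = 54; (((t - x) != max(t, 3)) and (max(t, x) > abs(x))) -> true; y = -5; q = 1; [j=3]; q = 1; v = 0; [j=2]; v = 0; [j=3]; v = 0; return -53 | price_opt: t = 54; (((t - x) != max(t, 3)) and (max(t, x) > max(x, (-x)))) -> true; y = -5; q = 1; [j=3]; q = 1; v = 0; [j=2]; v = 0; [j=3]; v = 0; return -53 — matching result -53.
An exhaustive pass over the 63 declared inputs shows identical outputs.
verdict: equivalent


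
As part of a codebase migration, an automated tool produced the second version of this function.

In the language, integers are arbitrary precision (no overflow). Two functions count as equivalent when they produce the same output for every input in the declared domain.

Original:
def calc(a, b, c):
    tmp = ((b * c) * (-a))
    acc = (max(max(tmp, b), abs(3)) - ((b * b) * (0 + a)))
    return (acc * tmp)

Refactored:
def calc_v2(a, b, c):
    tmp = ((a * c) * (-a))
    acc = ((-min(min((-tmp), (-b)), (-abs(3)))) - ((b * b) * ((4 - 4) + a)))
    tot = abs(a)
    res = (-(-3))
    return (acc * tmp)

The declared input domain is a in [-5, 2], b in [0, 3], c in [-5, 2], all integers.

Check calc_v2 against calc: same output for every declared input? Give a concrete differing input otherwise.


There is a counterexample at a=-5, b=0, c=-5: 0 on one side, 15625 on the other.
calc: tmp = 0; acc = 3; return 0
calc_v2: tmp = 125; acc = 125; tot = 5; res = 3; return 15625
verdict: not equivalent; witness: a=-5, b=0, c=-5


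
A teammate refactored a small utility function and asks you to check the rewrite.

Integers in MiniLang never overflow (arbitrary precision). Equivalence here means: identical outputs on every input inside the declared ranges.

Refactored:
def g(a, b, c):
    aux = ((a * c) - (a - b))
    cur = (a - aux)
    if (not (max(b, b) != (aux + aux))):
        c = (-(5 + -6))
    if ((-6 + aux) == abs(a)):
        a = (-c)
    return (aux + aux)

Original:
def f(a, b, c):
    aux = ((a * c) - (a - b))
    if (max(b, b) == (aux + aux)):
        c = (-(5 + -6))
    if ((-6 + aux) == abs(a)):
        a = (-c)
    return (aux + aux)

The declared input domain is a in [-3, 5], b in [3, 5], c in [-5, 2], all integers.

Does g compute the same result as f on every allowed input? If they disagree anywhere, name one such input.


The two are interchangeable: statement counts differ; comparison usage differs; local variable names differ; arithmetic usage differs; boolean connective usage differs, and every declared input agrees.
As a probe, take a=1, b=5, c=2: f runs aux=6, then (max(b, b) == (aux + aux)) is false, then ((-6 + aux) == abs(a)) is false, then returns 12; g runs aux=6, then cur=-5, then (not (max(b, b) != (aux + aux))) is false, then ((-6 + aux) == abs(a)) is false, then returns 12; both end at 12.
Sweeping the whole domain (216 inputs) finds no disagreement.
verdict: equivalent


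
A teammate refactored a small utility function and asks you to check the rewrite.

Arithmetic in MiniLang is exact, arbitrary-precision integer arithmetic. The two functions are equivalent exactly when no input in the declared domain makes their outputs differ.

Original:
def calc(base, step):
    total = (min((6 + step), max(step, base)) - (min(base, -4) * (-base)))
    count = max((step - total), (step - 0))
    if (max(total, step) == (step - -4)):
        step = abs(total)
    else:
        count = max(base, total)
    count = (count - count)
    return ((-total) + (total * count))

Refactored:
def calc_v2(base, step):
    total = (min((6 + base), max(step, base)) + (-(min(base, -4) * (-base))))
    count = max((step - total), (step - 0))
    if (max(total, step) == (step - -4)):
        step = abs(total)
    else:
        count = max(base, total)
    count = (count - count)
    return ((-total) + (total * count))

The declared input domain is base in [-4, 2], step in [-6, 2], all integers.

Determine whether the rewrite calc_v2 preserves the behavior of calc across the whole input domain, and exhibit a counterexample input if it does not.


Try base=1, step=-6.
calc: total := -4 | count := -2 | (max(total, step) == (step - -4)): false | count := 1 | count := 0 | result 4
calc_v2: total := -3 | count := -3 | (max(total, step) == (step - -4)): false | count := 1 | count := 0 | result 3
4 vs 3 — the two versions disagree here.
verdict: not equivalent; witness: base=1, step=-6
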